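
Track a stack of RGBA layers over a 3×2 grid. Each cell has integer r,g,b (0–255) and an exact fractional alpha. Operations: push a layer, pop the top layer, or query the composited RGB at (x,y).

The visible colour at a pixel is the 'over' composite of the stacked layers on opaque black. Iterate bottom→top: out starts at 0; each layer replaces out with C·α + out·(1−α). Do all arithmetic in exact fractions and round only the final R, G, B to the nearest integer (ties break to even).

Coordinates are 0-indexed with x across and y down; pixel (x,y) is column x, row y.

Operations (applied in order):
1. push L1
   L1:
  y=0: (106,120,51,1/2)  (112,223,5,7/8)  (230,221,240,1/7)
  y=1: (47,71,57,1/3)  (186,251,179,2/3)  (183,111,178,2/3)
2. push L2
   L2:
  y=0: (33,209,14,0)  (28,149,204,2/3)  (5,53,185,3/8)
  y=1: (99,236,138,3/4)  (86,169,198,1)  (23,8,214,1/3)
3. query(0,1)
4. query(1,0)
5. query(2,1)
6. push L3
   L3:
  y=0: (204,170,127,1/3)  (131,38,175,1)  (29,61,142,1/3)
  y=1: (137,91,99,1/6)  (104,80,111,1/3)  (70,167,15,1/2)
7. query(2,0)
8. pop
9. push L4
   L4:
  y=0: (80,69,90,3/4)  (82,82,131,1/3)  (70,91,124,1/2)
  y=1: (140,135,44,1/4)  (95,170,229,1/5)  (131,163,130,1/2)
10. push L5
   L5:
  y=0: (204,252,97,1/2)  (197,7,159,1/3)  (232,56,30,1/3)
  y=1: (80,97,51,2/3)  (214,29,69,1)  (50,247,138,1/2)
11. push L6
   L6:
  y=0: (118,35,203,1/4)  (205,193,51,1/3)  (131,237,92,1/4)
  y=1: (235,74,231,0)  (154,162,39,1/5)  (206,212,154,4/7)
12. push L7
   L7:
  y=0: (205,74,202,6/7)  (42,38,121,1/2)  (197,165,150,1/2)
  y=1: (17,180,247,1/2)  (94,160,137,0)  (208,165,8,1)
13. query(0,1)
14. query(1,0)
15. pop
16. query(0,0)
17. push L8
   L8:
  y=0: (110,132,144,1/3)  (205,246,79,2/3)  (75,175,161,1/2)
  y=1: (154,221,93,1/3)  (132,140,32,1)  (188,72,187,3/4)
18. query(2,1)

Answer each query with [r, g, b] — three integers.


(0,1) stack=L1,L2; from [0,0,0]:
+L1 (α=1/3) → [47/3, 71/3, 19]
+L2 (α=3/4) → [469/6, 2195/12, 433/4]
→ [78, 183, 108]

(1,0) stack=L1,L2; from [0,0,0]:
L1 α=7/8: [98, 1561/8, 35/8]
L2 α=2/3: [154/3, 1315/8, 3299/24]
→ [51, 164, 137]

query (2,1) [L1,L2] — begin 0,0,0
L1 α=2/3: [122, 74, 356/3]
L2 α=1/3: [89, 52, 1354/9]
rounded: [89, 52, 150]

query (2,0) [L1,L2,L3] — begin 0,0,0
+L1 (α=1/7) → [230/7, 221/7, 240/7]
+L2 (α=3/8) → [1255/56, 1109/28, 5085/56]
+L3 (α=1/3) → [689/28, 1963/42, 9061/84]
= [25, 47, 108]

at x=0,y=1 over L1,L2,L4,L5,L6,L7:
+L1 (α=1/3) → [47/3, 71/3, 19]
+L2 (α=3/4) → [469/6, 2195/12, 433/4]
+L4 (α=1/4) → [749/8, 2735/16, 1475/16]
+L5 (α=2/3) → [2029/24, 5839/48, 3107/48]
+L6 (α=0) → [2029/24, 5839/48, 3107/48]
+L7 (α=1/2) → [2437/48, 14479/96, 14963/96]
= [51, 151, 156]

query (1,0) [L1,L2,L4,L5,L6,L7] — begin 0,0,0
+L1 (α=7/8) → [98, 1561/8, 35/8]
+L2 (α=2/3) → [154/3, 1315/8, 3299/24]
+L4 (α=1/3) → [554/9, 1643/12, 4871/36]
+L5 (α=1/3) → [2881/27, 1685/18, 7733/54]
+L6 (α=1/3) → [11297/81, 3422/27, 9110/81]
+L7 (α=1/2) → [14699/162, 2224/27, 18911/162]
= [91, 82, 117]

(0,0) stack=L1,L2,L4,L5,L6; from [0,0,0]:
L1 α=1/2: [53, 60, 51/2]
L2 α=0: [53, 60, 51/2]
L4 α=3/4: [293/4, 267/4, 591/8]
L5 α=1/2: [1109/8, 1275/8, 1367/16]
L6 α=1/4: [4271/32, 4105/32, 7349/64]
rounded: [133, 128, 115]

query (2,1) [L1,L2,L4,L5,L6,L8] — begin 0,0,0
L1 α=2/3: [122, 74, 356/3]
L2 α=1/3: [89, 52, 1354/9]
L4 α=1/2: [110, 215/2, 1262/9]
L5 α=1/2: [80, 709/4, 1252/9]
L6 α=4/7: [152, 5519/28, 3100/21]
L8 α=3/4: [179, 11567/112, 14881/84]
rounded: [179, 103, 177]


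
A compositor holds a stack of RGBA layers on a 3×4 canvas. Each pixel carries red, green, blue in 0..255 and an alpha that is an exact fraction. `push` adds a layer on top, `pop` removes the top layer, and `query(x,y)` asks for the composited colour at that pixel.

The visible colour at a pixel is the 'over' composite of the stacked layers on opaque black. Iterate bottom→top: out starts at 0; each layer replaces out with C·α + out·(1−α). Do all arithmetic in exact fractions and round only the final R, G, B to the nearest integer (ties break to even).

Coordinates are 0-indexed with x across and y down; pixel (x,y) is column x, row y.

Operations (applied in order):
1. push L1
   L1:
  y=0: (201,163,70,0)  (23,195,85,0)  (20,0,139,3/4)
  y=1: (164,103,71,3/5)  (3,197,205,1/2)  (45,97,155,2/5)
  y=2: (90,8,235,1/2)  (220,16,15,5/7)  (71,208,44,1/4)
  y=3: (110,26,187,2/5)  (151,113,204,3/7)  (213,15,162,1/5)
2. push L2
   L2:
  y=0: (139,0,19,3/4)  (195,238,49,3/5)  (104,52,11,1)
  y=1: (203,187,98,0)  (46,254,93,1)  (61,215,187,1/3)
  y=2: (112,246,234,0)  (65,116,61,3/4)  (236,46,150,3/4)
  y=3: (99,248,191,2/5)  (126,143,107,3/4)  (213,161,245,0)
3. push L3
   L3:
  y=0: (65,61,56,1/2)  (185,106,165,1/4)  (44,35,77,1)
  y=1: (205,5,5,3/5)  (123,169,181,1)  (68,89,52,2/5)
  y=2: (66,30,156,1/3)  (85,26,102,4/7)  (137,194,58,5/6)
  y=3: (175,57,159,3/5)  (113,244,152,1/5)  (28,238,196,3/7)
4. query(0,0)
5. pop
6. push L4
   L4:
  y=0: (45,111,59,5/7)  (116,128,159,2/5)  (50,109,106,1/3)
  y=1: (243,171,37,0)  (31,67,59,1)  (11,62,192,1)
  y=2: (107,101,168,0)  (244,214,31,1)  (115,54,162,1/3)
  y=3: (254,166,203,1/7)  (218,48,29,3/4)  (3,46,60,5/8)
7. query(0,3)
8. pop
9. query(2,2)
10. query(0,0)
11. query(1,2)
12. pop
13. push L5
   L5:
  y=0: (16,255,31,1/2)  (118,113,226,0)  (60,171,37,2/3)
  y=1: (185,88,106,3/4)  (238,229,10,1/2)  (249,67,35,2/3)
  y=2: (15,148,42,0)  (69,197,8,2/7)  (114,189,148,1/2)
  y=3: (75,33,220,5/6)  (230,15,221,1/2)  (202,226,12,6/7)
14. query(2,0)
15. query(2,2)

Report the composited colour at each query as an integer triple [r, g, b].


(0,0) stack=L1,L2,L3; from [0,0,0]:
L1 α=0: [0, 0, 0]
L2 α=3/4: [417/4, 0, 57/4]
L3 α=1/2: [677/8, 61/2, 281/8]
→ [85, 30, 35]

(0,3) stack=L1,L2,L4; from [0,0,0]:
+L1 (α=2/5) → [44, 52/5, 374/5]
+L2 (α=2/5) → [66, 2636/25, 3032/25]
+L4 (α=1/7) → [650/7, 19966/175, 23267/175]
= [93, 114, 133]

query (2,2) [L1,L2] — begin 0,0,0
L1 α=1/4: [71/4, 52, 11]
L2 α=3/4: [2903/16, 95/2, 461/4]
= [181, 48, 115]

at x=0,y=0 over L1,L2:
L1 α=0: [0, 0, 0]
L2 α=3/4: [417/4, 0, 57/4]
→ [104, 0, 14]

query (1,2) [L1,L2] — begin 0,0,0
+L1 (α=5/7) → [1100/7, 80/7, 75/7]
+L2 (α=3/4) → [2465/28, 629/7, 339/7]
→ [88, 90, 48]

at x=2,y=0 over L1,L5:
+L1 (α=3/4) → [15, 0, 417/4]
+L5 (α=2/3) → [45, 114, 713/12]
rounded: [45, 114, 59]

query (2,2) [L1,L5] — begin 0,0,0
L1 α=1/4: [71/4, 52, 11]
L5 α=1/2: [527/8, 241/2, 159/2]
rounded: [66, 120, 80]


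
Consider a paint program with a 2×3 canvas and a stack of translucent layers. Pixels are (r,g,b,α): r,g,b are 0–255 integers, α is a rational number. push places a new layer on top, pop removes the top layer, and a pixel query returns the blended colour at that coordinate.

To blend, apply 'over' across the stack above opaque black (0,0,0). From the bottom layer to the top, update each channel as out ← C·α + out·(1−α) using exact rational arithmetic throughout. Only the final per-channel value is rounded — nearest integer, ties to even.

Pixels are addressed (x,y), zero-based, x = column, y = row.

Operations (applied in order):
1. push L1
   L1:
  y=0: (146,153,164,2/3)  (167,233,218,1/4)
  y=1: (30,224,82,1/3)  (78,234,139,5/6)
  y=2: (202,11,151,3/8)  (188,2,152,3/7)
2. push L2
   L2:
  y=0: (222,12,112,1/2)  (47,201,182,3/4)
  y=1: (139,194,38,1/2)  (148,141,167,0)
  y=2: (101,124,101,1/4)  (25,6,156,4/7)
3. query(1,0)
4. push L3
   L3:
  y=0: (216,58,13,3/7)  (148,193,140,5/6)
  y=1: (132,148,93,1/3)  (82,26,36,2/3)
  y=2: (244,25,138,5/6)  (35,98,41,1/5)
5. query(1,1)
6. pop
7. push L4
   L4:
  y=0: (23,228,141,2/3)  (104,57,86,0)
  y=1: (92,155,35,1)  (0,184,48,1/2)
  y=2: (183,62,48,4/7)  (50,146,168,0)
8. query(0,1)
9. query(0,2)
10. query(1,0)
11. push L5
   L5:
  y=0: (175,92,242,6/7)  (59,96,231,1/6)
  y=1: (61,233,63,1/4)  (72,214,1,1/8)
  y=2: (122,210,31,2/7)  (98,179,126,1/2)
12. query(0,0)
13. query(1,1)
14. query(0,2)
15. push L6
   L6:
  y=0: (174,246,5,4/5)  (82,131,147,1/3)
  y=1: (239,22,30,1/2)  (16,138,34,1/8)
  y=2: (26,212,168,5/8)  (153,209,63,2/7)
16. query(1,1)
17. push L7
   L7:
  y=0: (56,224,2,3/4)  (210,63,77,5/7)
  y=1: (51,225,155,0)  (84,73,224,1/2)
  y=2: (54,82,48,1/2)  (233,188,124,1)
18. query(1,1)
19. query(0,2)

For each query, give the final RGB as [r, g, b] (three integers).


at x=1,y=0 over L1,L2:
+L1 (α=1/4) → [167/4, 233/4, 109/2]
+L2 (α=3/4) → [731/16, 2645/16, 1201/8]
→ [46, 165, 150]

at x=1,y=1 over L1,L2,L3:
+L1 (α=5/6) → [65, 195, 695/6]
+L2 (α=0) → [65, 195, 695/6]
+L3 (α=2/3) → [229/3, 247/3, 1127/18]
= [76, 82, 63]

(0,1) stack=L1,L2,L4; from [0,0,0]:
+L1 (α=1/3) → [10, 224/3, 82/3]
+L2 (α=1/2) → [149/2, 403/3, 98/3]
+L4 (α=1) → [92, 155, 35]
→ [92, 155, 35]

(0,2) stack=L1,L2,L4; from [0,0,0]:
+L1 (α=3/8) → [303/4, 33/8, 453/8]
+L2 (α=1/4) → [1313/16, 1091/32, 2167/32]
+L4 (α=4/7) → [15651/112, 11209/224, 12645/224]
→ [140, 50, 56]

at x=1,y=0 over L1,L2,L4:
after L1 α=1/4: [167/4, 233/4, 109/2]
after L2 α=3/4: [731/16, 2645/16, 1201/8]
after L4 α=0: [731/16, 2645/16, 1201/8]
= [46, 165, 150]

at x=0,y=0 over L1,L2,L4,L5:
L1 α=2/3: [292/3, 102, 328/3]
L2 α=1/2: [479/3, 57, 332/3]
L4 α=2/3: [617/9, 171, 1178/9]
L5 α=6/7: [10067/63, 723/7, 14246/63]
= [160, 103, 226]

(1,1) stack=L1,L2,L4,L5; from [0,0,0]:
L1 α=5/6: [65, 195, 695/6]
L2 α=0: [65, 195, 695/6]
L4 α=1/2: [65/2, 379/2, 983/12]
L5 α=1/8: [599/16, 3081/16, 6893/96]
→ [37, 193, 72]

query (0,2) [L1,L2,L4,L5] — begin 0,0,0
+L1 (α=3/8) → [303/4, 33/8, 453/8]
+L2 (α=1/4) → [1313/16, 1091/32, 2167/32]
+L4 (α=4/7) → [15651/112, 11209/224, 12645/224]
+L5 (α=2/7) → [105583/784, 150125/1568, 77113/1568]
rounded: [135, 96, 49]

at x=1,y=1 over L1,L2,L4,L5,L6:
L1 α=5/6: [65, 195, 695/6]
L2 α=0: [65, 195, 695/6]
L4 α=1/2: [65/2, 379/2, 983/12]
L5 α=1/8: [599/16, 3081/16, 6893/96]
L6 α=1/8: [4449/128, 23775/128, 51515/768]
→ [35, 186, 67]

at x=1,y=1 over L1,L2,L4,L5,L6,L7:
L1 α=5/6: [65, 195, 695/6]
L2 α=0: [65, 195, 695/6]
L4 α=1/2: [65/2, 379/2, 983/12]
L5 α=1/8: [599/16, 3081/16, 6893/96]
L6 α=1/8: [4449/128, 23775/128, 51515/768]
L7 α=1/2: [15201/256, 33119/256, 223547/1536]
rounded: [59, 129, 146]

at x=0,y=2 over L1,L2,L4,L5,L6,L7:
+L1 (α=3/8) → [303/4, 33/8, 453/8]
+L2 (α=1/4) → [1313/16, 1091/32, 2167/32]
+L4 (α=4/7) → [15651/112, 11209/224, 12645/224]
+L5 (α=2/7) → [105583/784, 150125/1568, 77113/1568]
+L6 (α=5/8) → [418669/6272, 2112455/12544, 1548459/12544]
+L7 (α=1/2) → [757357/12544, 3141063/25088, 2150571/25088]
rounded: [60, 125, 86]


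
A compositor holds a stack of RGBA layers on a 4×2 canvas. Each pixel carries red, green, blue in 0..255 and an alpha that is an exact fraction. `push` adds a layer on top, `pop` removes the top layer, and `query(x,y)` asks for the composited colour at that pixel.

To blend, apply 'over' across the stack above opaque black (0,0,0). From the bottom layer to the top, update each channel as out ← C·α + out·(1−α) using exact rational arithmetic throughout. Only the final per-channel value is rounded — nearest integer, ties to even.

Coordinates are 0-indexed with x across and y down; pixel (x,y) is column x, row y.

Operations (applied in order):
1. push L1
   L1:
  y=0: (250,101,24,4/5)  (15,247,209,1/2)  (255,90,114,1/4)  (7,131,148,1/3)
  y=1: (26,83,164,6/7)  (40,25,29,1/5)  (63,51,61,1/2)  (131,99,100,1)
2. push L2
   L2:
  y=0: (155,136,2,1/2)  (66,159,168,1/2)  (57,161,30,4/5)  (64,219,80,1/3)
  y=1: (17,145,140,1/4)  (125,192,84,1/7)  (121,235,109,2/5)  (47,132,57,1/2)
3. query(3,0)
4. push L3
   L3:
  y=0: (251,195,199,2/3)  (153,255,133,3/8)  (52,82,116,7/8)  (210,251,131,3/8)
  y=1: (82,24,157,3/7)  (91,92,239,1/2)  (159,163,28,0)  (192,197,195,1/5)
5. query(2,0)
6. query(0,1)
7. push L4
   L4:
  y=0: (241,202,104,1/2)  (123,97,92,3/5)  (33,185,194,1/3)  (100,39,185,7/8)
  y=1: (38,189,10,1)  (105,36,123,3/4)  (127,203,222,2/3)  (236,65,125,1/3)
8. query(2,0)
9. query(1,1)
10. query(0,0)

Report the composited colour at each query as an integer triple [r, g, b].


at x=3,y=0 over L1,L2:
+L1 (α=1/3) → [7/3, 131/3, 148/3]
+L2 (α=1/3) → [206/9, 919/9, 536/9]
→ [23, 102, 60]

query (2,0) [L1,L2,L3] — begin 0,0,0
+L1 (α=1/4) → [255/4, 45/2, 57/2]
+L2 (α=4/5) → [1167/20, 1333/10, 297/10]
+L3 (α=7/8) → [8447/160, 7073/80, 8417/80]
rounded: [53, 88, 105]

at x=0,y=1 over L1,L2,L3:
after L1 α=6/7: [156/7, 498/7, 984/7]
after L2 α=1/4: [587/28, 2509/28, 983/7]
after L3 α=3/7: [2309/49, 3013/49, 7229/49]
rounded: [47, 61, 148]

(2,0) stack=L1,L2,L3,L4; from [0,0,0]:
after L1 α=1/4: [255/4, 45/2, 57/2]
after L2 α=4/5: [1167/20, 1333/10, 297/10]
after L3 α=7/8: [8447/160, 7073/80, 8417/80]
after L4 α=1/3: [11087/240, 14473/120, 16177/120]
→ [46, 121, 135]

(1,1) stack=L1,L2,L3,L4; from [0,0,0]:
after L1 α=1/5: [8, 5, 29/5]
after L2 α=1/7: [173/7, 222/7, 594/35]
after L3 α=1/2: [405/7, 433/7, 8959/70]
after L4 α=3/4: [1305/14, 1189/28, 34789/280]
→ [93, 42, 124]

(0,0) stack=L1,L2,L3,L4; from [0,0,0]:
L1 α=4/5: [200, 404/5, 96/5]
L2 α=1/2: [355/2, 542/5, 53/5]
L3 α=2/3: [453/2, 2492/15, 681/5]
L4 α=1/2: [935/4, 2761/15, 1201/10]
= [234, 184, 120]


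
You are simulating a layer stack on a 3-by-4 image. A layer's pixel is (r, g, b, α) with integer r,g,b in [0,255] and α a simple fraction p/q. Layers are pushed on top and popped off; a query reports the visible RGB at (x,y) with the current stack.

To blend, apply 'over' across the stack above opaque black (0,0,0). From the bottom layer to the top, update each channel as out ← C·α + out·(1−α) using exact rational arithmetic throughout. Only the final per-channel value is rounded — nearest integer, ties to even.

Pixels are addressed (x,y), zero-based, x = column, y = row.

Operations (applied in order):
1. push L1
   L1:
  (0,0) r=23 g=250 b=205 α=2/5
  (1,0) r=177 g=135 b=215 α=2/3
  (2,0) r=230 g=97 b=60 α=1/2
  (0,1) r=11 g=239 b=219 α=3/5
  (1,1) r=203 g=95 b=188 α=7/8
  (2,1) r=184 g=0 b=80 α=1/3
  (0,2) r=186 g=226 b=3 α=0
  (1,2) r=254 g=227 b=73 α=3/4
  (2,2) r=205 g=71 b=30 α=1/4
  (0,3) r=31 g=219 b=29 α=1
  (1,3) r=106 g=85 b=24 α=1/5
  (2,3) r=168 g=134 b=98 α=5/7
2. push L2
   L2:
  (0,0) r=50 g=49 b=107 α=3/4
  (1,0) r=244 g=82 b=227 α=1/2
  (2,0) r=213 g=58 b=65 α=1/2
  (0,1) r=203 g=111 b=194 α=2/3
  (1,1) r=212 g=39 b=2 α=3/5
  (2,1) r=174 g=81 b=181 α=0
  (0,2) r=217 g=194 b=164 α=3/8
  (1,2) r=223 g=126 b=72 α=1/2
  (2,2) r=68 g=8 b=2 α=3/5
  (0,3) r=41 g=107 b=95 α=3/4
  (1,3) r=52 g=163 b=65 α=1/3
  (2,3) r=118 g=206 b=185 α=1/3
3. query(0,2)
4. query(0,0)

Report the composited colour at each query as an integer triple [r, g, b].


at x=0,y=2 over L1,L2:
after L1 α=0: [0, 0, 0]
after L2 α=3/8: [651/8, 291/4, 123/2]
→ [81, 73, 62]

(0,0) stack=L1,L2; from [0,0,0]:
L1 α=2/5: [46/5, 100, 82]
L2 α=3/4: [199/5, 247/4, 403/4]
rounded: [40, 62, 101]


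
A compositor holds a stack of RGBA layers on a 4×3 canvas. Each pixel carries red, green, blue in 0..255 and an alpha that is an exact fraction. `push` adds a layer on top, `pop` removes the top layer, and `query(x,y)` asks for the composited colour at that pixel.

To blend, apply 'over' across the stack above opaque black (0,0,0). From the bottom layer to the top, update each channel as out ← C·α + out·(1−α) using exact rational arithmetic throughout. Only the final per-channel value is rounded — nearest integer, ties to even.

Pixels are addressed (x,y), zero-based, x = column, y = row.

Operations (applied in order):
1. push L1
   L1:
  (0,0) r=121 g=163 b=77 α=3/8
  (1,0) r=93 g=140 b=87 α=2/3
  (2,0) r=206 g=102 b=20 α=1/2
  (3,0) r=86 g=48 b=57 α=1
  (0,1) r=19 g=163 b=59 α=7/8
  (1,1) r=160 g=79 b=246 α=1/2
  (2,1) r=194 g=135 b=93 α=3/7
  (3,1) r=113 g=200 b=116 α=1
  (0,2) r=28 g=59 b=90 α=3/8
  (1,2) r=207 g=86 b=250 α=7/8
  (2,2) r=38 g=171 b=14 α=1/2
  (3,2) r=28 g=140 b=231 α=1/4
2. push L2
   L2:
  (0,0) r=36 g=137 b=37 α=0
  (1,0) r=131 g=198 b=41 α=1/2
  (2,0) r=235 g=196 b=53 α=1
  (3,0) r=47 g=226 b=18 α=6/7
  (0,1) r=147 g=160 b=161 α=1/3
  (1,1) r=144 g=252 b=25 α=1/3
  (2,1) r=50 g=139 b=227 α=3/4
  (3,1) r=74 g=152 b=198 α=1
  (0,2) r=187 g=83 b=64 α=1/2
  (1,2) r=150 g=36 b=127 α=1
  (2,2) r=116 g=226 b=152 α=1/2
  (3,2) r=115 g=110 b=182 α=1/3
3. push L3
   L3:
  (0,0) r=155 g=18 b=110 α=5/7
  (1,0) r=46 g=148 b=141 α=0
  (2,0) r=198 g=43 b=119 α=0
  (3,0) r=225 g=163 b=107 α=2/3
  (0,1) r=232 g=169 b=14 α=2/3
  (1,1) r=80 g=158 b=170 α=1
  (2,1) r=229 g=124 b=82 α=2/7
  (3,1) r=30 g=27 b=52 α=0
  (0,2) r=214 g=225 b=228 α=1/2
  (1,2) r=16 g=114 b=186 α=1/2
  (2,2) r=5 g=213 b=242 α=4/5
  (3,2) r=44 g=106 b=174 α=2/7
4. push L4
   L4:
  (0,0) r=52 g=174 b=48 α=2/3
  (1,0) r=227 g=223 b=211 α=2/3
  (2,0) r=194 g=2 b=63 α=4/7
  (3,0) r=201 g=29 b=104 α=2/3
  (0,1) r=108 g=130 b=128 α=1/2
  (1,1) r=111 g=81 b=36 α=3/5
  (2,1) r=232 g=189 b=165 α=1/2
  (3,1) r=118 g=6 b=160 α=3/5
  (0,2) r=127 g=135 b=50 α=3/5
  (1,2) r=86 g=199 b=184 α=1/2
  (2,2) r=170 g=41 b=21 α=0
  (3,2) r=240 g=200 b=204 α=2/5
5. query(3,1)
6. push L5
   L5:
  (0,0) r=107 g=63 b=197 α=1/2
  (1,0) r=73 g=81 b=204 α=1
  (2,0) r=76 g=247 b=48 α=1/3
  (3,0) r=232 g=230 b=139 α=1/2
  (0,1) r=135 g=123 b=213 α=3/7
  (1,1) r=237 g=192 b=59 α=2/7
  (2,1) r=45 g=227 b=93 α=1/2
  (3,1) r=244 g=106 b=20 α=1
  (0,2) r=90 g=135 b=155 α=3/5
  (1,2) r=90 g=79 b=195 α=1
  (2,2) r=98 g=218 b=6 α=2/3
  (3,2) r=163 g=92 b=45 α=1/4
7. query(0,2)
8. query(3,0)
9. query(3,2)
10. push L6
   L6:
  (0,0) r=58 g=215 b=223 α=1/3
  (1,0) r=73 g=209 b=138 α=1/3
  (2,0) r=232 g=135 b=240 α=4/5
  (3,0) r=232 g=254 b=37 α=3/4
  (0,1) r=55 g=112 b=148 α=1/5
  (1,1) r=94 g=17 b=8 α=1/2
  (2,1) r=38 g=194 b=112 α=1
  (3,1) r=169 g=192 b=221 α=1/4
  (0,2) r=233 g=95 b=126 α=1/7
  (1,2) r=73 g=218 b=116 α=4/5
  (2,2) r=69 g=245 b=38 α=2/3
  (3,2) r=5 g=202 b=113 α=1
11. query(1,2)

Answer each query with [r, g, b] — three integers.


query (3,1) [L1,L2,L3,L4] — begin 0,0,0
+L1 (α=1) → [113, 200, 116]
+L2 (α=1) → [74, 152, 198]
+L3 (α=0) → [74, 152, 198]
+L4 (α=3/5) → [502/5, 322/5, 876/5]
rounded: [100, 64, 175]

(0,2) stack=L1,L2,L3,L4,L5; from [0,0,0]:
L1 α=3/8: [21/2, 177/8, 135/4]
L2 α=1/2: [395/4, 841/16, 391/8]
L3 α=1/2: [1251/8, 4441/32, 2215/16]
L4 α=3/5: [555/4, 10921/80, 683/8]
L5 α=3/5: [219/2, 27121/200, 2543/20]
→ [110, 136, 127]

query (3,0) [L1,L2,L3,L4,L5] — begin 0,0,0
L1 α=1: [86, 48, 57]
L2 α=6/7: [368/7, 1404/7, 165/7]
L3 α=2/3: [3518/21, 3686/21, 1663/21]
L4 α=2/3: [11960/63, 4904/63, 6031/63]
L5 α=1/2: [13288/63, 9697/63, 7394/63]
→ [211, 154, 117]

at x=3,y=2 over L1,L2,L3,L4,L5:
+L1 (α=1/4) → [7, 35, 231/4]
+L2 (α=1/3) → [43, 60, 595/6]
+L3 (α=2/7) → [303/7, 512/7, 5063/42]
+L4 (α=2/5) → [4269/35, 4336/35, 2155/14]
+L5 (α=1/4) → [4628/35, 4057/35, 7095/56]
= [132, 116, 127]

query (1,2) [L1,L2,L3,L4,L5,L6] — begin 0,0,0
+L1 (α=7/8) → [1449/8, 301/4, 875/4]
+L2 (α=1) → [150, 36, 127]
+L3 (α=1/2) → [83, 75, 313/2]
+L4 (α=1/2) → [169/2, 137, 681/4]
+L5 (α=1) → [90, 79, 195]
+L6 (α=4/5) → [382/5, 951/5, 659/5]
= [76, 190, 132]


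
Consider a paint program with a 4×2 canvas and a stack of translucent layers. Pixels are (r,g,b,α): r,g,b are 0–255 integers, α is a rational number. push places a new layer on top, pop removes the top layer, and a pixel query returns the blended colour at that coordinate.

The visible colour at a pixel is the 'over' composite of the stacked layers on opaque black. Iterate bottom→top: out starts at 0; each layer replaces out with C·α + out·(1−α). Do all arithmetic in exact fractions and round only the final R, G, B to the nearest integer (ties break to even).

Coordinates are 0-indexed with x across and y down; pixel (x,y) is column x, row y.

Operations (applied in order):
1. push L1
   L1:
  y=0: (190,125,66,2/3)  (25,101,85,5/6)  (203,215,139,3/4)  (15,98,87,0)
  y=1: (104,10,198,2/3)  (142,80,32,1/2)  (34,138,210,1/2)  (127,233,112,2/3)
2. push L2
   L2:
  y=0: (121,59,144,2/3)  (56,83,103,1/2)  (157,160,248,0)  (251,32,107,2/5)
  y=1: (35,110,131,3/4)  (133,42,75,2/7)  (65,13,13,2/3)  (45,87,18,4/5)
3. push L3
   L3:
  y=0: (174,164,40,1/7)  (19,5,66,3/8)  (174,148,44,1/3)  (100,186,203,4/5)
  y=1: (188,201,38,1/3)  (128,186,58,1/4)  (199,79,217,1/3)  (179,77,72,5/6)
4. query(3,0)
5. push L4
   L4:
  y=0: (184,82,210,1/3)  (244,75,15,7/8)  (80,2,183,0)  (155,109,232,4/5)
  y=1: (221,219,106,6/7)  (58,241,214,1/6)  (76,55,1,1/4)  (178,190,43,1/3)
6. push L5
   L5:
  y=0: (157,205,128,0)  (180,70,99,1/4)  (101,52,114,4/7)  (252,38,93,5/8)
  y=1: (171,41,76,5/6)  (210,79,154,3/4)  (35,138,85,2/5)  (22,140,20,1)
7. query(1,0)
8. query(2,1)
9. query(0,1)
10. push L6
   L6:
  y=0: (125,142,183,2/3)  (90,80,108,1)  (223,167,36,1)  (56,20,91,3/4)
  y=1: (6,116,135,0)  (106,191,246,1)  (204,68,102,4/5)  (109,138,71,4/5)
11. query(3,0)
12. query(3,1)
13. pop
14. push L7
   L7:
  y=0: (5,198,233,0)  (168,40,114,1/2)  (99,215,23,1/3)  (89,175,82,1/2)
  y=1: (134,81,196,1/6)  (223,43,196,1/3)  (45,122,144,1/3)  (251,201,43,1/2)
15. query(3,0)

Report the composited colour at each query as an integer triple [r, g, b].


query (3,0) [L1,L2,L3] — begin 0,0,0
L1 α=0: [0, 0, 0]
L2 α=2/5: [502/5, 64/5, 214/5]
L3 α=4/5: [2502/25, 3784/25, 4274/25]
rounded: [100, 151, 171]

(1,0) stack=L1,L2,L3,L4,L5; from [0,0,0]:
after L1 α=5/6: [125/6, 505/6, 425/6]
after L2 α=1/2: [461/12, 1003/12, 1043/12]
after L3 α=3/8: [2989/96, 5195/96, 7591/96]
after L4 α=7/8: [166957/768, 55595/768, 17671/768]
after L5 α=1/4: [213037/1024, 73515/1024, 43015/1024]
→ [208, 72, 42]

at x=2,y=1 over L1,L2,L3,L4,L5:
after L1 α=1/2: [17, 69, 105]
after L2 α=2/3: [49, 95/3, 131/3]
after L3 α=1/3: [99, 427/9, 913/9]
after L4 α=1/4: [373/4, 148/3, 229/3]
after L5 α=2/5: [1399/20, 424/5, 399/5]
rounded: [70, 85, 80]

at x=0,y=1 over L1,L2,L3,L4,L5:
after L1 α=2/3: [208/3, 20/3, 132]
after L2 α=3/4: [523/12, 505/6, 525/4]
after L3 α=1/3: [1651/18, 1108/9, 601/6]
after L4 α=6/7: [25519/126, 12934/63, 631/6]
after L5 α=5/6: [133249/756, 25849/378, 2911/36]
rounded: [176, 68, 81]

at x=3,y=0 over L1,L2,L3,L4,L5,L6:
L1 α=0: [0, 0, 0]
L2 α=2/5: [502/5, 64/5, 214/5]
L3 α=4/5: [2502/25, 3784/25, 4274/25]
L4 α=4/5: [18002/125, 14684/125, 27474/125]
L5 α=5/8: [105753/500, 33901/500, 140547/1000]
L6 α=3/4: [189753/2000, 63901/2000, 413547/4000]
→ [95, 32, 103]

at x=3,y=1 over L1,L2,L3,L4,L5,L6:
+L1 (α=2/3) → [254/3, 466/3, 224/3]
+L2 (α=4/5) → [794/15, 302/3, 88/3]
+L3 (α=5/6) → [14219/90, 1457/18, 584/9]
+L4 (α=1/3) → [22229/135, 3167/27, 1555/27]
+L5 (α=1) → [22, 140, 20]
+L6 (α=4/5) → [458/5, 692/5, 304/5]
→ [92, 138, 61]

at x=3,y=0 over L1,L2,L3,L4,L5,L7:
L1 α=0: [0, 0, 0]
L2 α=2/5: [502/5, 64/5, 214/5]
L3 α=4/5: [2502/25, 3784/25, 4274/25]
L4 α=4/5: [18002/125, 14684/125, 27474/125]
L5 α=5/8: [105753/500, 33901/500, 140547/1000]
L7 α=1/2: [150253/1000, 121401/1000, 222547/2000]
= [150, 121, 111]


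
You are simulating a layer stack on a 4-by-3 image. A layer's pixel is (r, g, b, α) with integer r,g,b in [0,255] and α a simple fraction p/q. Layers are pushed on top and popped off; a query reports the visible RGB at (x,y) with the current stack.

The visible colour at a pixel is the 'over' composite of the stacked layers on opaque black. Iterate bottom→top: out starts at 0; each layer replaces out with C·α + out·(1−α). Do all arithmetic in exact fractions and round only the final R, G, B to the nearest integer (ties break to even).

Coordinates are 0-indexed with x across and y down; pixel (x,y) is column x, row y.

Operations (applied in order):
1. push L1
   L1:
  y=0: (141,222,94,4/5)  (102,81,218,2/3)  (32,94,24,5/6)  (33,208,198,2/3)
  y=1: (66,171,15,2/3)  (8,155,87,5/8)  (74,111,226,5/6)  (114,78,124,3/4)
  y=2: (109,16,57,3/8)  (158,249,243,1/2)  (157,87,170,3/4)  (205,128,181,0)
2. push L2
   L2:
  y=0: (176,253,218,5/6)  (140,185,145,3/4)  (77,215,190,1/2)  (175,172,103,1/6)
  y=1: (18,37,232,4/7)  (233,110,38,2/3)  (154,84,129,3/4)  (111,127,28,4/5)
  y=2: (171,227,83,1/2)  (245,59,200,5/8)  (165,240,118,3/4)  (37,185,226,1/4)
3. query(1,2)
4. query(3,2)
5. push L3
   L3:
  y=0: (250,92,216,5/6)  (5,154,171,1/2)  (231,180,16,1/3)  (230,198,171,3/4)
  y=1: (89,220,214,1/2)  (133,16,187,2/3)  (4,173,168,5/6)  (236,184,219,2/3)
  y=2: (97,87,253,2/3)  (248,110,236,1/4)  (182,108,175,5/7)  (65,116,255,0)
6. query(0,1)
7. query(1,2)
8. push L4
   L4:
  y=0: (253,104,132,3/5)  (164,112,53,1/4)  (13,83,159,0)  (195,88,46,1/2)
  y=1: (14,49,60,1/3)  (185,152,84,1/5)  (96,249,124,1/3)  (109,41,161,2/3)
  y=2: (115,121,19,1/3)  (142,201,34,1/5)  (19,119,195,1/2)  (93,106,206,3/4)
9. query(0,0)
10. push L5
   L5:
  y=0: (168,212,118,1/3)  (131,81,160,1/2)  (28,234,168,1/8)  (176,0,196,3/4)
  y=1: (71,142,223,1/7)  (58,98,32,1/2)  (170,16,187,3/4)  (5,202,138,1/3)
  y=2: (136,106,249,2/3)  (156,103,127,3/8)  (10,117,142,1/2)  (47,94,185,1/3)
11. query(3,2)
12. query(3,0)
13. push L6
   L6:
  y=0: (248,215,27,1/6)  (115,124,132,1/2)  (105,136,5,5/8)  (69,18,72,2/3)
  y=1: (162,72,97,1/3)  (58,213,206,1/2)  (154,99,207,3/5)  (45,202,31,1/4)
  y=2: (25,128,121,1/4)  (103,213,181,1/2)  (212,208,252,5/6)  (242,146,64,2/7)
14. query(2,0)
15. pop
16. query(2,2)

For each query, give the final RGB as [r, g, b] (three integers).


(1,2) stack=L1,L2; from [0,0,0]:
+L1 (α=1/2) → [79, 249/2, 243/2]
+L2 (α=5/8) → [731/4, 1337/16, 2729/16]
rounded: [183, 84, 171]

query (3,2) [L1,L2] — begin 0,0,0
after L1 α=0: [0, 0, 0]
after L2 α=1/4: [37/4, 185/4, 113/2]
= [9, 46, 56]

at x=0,y=1 over L1,L2,L3:
+L1 (α=2/3) → [44, 114, 10]
+L2 (α=4/7) → [204/7, 70, 958/7]
+L3 (α=1/2) → [827/14, 145, 1228/7]
→ [59, 145, 175]

at x=1,y=2 over L1,L2,L3:
L1 α=1/2: [79, 249/2, 243/2]
L2 α=5/8: [731/4, 1337/16, 2729/16]
L3 α=1/4: [3185/16, 5771/64, 11963/64]
rounded: [199, 90, 187]

at x=0,y=0 over L1,L2,L3,L4:
+L1 (α=4/5) → [564/5, 888/5, 376/5]
+L2 (α=5/6) → [2482/15, 7213/30, 971/5]
+L3 (α=5/6) → [10616/45, 21013/180, 6371/30]
+L4 (α=3/5) → [55387/225, 49093/450, 12311/75]
= [246, 109, 164]

at x=3,y=2 over L1,L2,L3,L4,L5:
after L1 α=0: [0, 0, 0]
after L2 α=1/4: [37/4, 185/4, 113/2]
after L3 α=0: [37/4, 185/4, 113/2]
after L4 α=3/4: [1153/16, 1457/16, 1349/8]
after L5 α=1/3: [1529/24, 2209/24, 2089/12]
→ [64, 92, 174]

at x=3,y=0 over L1,L2,L3,L4,L5:
L1 α=2/3: [22, 416/3, 132]
L2 α=1/6: [95/2, 1298/9, 763/6]
L3 α=3/4: [1475/8, 1661/9, 3841/24]
L4 α=1/2: [3035/16, 2453/18, 4945/48]
L5 α=3/4: [11483/64, 2453/72, 33169/192]
rounded: [179, 34, 173]

query (2,0) [L1,L2,L3,L4,L5,L6] — begin 0,0,0
after L1 α=5/6: [80/3, 235/3, 20]
after L2 α=1/2: [311/6, 440/3, 105]
after L3 α=1/3: [1004/9, 1420/9, 226/3]
after L4 α=0: [1004/9, 1420/9, 226/3]
after L5 α=1/8: [910/9, 6023/36, 1043/12]
after L6 α=5/8: [2485/24, 14183/96, 1143/32]
= [104, 148, 36]

at x=2,y=2 over L1,L2,L3,L4,L5:
+L1 (α=3/4) → [471/4, 261/4, 255/2]
+L2 (α=3/4) → [2451/16, 3141/16, 963/8]
+L3 (α=5/7) → [9731/56, 7461/56, 4463/28]
+L4 (α=1/2) → [10795/112, 14125/112, 9923/56]
+L5 (α=1/2) → [11915/224, 27229/224, 17875/112]
rounded: [53, 122, 160]


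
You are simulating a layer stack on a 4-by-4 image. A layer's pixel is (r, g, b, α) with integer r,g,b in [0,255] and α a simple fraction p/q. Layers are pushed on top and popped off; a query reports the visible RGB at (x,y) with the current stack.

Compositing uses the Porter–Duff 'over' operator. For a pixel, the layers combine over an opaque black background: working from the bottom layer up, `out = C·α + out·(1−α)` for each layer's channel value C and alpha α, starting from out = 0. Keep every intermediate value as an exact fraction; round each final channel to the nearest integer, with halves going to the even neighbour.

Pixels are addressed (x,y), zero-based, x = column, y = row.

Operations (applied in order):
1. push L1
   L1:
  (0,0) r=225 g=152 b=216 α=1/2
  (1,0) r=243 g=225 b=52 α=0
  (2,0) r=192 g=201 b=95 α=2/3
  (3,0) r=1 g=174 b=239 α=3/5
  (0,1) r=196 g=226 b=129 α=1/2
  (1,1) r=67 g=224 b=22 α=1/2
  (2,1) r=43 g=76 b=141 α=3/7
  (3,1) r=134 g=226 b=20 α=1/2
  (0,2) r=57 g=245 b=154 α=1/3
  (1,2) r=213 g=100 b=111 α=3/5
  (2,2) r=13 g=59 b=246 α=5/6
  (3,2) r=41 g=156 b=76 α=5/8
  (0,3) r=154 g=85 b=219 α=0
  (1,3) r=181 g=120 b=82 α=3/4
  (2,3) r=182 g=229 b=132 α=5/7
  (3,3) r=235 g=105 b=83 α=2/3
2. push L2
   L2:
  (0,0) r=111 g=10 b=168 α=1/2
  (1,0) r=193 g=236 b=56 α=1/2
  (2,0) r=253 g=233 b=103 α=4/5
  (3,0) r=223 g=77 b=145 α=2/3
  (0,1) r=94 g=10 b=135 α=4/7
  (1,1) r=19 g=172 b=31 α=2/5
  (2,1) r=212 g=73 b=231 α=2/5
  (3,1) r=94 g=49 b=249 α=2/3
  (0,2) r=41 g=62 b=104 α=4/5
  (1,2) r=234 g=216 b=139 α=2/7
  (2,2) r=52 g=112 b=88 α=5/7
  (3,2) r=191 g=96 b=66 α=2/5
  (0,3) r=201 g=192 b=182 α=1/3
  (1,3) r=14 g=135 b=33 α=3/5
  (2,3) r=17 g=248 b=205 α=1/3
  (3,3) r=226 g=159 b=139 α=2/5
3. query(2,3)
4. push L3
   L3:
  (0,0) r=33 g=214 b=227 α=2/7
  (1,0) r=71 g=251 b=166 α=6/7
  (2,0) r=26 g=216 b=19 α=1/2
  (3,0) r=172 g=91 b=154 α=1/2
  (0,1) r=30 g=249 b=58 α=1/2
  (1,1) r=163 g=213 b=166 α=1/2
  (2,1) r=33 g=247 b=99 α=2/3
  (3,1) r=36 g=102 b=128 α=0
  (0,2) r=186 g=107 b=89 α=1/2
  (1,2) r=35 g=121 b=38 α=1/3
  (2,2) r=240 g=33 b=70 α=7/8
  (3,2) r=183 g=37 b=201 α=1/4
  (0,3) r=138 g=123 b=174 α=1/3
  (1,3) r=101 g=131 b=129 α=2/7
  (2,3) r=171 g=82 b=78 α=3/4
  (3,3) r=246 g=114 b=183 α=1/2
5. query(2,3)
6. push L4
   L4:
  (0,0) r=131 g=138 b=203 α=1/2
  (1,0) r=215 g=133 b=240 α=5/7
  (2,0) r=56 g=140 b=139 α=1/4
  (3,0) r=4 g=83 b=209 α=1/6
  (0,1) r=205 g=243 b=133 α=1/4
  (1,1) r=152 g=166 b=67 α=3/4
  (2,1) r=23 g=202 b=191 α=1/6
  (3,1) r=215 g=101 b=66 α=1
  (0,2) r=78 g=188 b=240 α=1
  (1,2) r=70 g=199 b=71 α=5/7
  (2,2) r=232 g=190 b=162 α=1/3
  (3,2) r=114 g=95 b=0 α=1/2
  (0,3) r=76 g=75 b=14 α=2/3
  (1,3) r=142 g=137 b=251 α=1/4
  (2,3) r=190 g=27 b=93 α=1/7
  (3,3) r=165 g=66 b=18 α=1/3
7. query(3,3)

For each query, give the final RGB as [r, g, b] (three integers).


at x=2,y=3 over L1,L2:
L1 α=5/7: [130, 1145/7, 660/7]
L2 α=1/3: [277/3, 1342/7, 2755/21]
rounded: [92, 192, 131]

query (2,3) [L1,L2,L3] — begin 0,0,0
L1 α=5/7: [130, 1145/7, 660/7]
L2 α=1/3: [277/3, 1342/7, 2755/21]
L3 α=3/4: [454/3, 766/7, 7669/84]
rounded: [151, 109, 91]

at x=3,y=3 over L1,L2,L3,L4:
L1 α=2/3: [470/3, 70, 166/3]
L2 α=2/5: [922/5, 528/5, 444/5]
L3 α=1/2: [1076/5, 549/5, 1359/10]
L4 α=1/3: [2977/15, 476/5, 483/5]
= [198, 95, 97]


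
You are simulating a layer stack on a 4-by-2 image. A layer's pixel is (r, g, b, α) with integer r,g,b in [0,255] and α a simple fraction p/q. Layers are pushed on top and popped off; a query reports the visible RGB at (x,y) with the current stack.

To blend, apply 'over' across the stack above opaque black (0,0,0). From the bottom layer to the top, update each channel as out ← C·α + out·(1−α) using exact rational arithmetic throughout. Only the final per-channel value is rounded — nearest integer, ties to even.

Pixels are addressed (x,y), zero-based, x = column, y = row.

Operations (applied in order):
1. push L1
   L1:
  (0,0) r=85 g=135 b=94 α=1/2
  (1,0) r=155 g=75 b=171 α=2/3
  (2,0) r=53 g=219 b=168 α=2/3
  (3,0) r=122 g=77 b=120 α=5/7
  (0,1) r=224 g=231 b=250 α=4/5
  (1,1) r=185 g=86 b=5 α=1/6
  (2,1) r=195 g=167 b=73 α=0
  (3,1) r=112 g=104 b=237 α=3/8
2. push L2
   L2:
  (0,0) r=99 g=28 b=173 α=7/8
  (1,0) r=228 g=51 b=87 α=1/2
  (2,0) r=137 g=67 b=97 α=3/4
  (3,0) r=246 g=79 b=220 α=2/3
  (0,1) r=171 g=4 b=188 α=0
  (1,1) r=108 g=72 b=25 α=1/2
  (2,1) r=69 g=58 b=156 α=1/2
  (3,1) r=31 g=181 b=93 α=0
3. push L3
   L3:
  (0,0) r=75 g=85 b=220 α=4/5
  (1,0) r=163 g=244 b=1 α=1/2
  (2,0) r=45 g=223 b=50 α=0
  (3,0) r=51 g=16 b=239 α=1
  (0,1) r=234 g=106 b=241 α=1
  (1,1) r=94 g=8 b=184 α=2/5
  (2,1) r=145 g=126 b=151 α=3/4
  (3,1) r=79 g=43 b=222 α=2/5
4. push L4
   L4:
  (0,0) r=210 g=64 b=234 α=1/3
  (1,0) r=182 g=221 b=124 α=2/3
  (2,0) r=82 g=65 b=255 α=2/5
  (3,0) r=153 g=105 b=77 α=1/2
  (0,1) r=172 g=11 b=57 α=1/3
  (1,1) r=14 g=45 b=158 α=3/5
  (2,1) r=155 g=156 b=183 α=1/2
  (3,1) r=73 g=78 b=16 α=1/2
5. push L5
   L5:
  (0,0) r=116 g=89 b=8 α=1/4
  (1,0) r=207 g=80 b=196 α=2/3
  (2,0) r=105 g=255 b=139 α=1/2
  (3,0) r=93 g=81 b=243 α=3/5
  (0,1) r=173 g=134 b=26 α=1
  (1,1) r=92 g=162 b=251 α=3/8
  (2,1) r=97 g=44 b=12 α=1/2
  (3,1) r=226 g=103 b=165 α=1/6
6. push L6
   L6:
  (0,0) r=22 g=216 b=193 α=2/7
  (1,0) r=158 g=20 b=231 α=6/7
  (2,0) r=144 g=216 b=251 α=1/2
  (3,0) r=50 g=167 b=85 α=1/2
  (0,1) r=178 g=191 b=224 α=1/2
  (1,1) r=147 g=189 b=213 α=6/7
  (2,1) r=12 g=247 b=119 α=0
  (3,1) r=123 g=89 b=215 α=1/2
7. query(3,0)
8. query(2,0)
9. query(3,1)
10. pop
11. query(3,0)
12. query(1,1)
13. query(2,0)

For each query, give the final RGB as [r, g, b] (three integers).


query (3,0) [L1,L2,L3,L4,L5,L6] — begin 0,0,0
after L1 α=5/7: [610/7, 55, 600/7]
after L2 α=2/3: [4054/21, 71, 3680/21]
after L3 α=1: [51, 16, 239]
after L4 α=1/2: [102, 121/2, 158]
after L5 α=3/5: [483/5, 364/5, 209]
after L6 α=1/2: [733/10, 1199/10, 147]
rounded: [73, 120, 147]

at x=2,y=0 over L1,L2,L3,L4,L5,L6:
+L1 (α=2/3) → [106/3, 146, 112]
+L2 (α=3/4) → [1339/12, 347/4, 403/4]
+L3 (α=0) → [1339/12, 347/4, 403/4]
+L4 (α=2/5) → [399/4, 1561/20, 3249/20]
+L5 (α=1/2) → [819/8, 6661/40, 6029/40]
+L6 (α=1/2) → [1971/16, 15301/80, 16069/80]
→ [123, 191, 201]

at x=3,y=1 over L1,L2,L3,L4,L5,L6:
after L1 α=3/8: [42, 39, 711/8]
after L2 α=0: [42, 39, 711/8]
after L3 α=2/5: [284/5, 203/5, 1137/8]
after L4 α=1/2: [649/10, 593/10, 1265/16]
after L5 α=1/6: [367/4, 799/12, 8965/96]
after L6 α=1/2: [859/8, 1867/24, 29605/192]
= [107, 78, 154]

(3,0) stack=L1,L2,L3,L4,L5; from [0,0,0]:
+L1 (α=5/7) → [610/7, 55, 600/7]
+L2 (α=2/3) → [4054/21, 71, 3680/21]
+L3 (α=1) → [51, 16, 239]
+L4 (α=1/2) → [102, 121/2, 158]
+L5 (α=3/5) → [483/5, 364/5, 209]
→ [97, 73, 209]

(1,1) stack=L1,L2,L3,L4,L5; from [0,0,0]:
L1 α=1/6: [185/6, 43/3, 5/6]
L2 α=1/2: [833/12, 259/6, 155/12]
L3 α=2/5: [317/4, 291/10, 1627/20]
L4 α=3/5: [401/10, 966/25, 6367/50]
L5 α=3/8: [953/16, 849/10, 13897/80]
→ [60, 85, 174]

at x=2,y=0 over L1,L2,L3,L4,L5:
+L1 (α=2/3) → [106/3, 146, 112]
+L2 (α=3/4) → [1339/12, 347/4, 403/4]
+L3 (α=0) → [1339/12, 347/4, 403/4]
+L4 (α=2/5) → [399/4, 1561/20, 3249/20]
+L5 (α=1/2) → [819/8, 6661/40, 6029/40]
→ [102, 167, 151]


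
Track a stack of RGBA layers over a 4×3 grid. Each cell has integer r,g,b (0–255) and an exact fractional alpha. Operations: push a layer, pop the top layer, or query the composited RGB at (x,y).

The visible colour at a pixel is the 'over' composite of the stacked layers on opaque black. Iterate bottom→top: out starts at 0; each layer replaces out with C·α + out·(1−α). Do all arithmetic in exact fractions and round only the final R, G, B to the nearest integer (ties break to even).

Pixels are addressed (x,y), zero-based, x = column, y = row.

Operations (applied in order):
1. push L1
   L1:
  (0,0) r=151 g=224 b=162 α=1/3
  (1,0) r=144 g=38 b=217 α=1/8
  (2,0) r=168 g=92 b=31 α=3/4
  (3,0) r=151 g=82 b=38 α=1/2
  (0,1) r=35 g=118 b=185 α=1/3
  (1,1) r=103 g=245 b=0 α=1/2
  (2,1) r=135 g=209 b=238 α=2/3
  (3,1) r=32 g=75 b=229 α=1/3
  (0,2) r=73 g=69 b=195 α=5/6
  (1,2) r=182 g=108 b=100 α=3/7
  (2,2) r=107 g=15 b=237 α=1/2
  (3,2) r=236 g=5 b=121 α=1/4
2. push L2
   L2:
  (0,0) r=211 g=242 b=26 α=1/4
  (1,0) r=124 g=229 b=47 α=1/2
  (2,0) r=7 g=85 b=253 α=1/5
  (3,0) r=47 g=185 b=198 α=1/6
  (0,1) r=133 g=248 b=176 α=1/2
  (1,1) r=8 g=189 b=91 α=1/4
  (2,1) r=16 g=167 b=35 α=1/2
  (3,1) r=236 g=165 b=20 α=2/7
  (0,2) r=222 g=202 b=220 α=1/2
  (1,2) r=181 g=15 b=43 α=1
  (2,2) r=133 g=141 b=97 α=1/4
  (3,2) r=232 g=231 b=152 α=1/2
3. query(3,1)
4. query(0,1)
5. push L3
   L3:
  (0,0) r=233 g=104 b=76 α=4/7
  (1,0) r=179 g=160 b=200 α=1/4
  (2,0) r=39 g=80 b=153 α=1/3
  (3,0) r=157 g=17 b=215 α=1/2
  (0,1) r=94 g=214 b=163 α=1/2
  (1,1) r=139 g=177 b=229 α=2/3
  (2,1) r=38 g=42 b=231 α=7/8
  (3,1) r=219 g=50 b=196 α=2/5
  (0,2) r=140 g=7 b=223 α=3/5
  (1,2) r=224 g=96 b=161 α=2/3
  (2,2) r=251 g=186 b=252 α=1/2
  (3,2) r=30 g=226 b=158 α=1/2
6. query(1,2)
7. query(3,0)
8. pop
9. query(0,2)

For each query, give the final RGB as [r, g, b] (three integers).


(3,1) stack=L1,L2; from [0,0,0]:
L1 α=1/3: [32/3, 25, 229/3]
L2 α=2/7: [1576/21, 65, 1265/21]
→ [75, 65, 60]

query (0,1) [L1,L2] — begin 0,0,0
L1 α=1/3: [35/3, 118/3, 185/3]
L2 α=1/2: [217/3, 431/3, 713/6]
→ [72, 144, 119]

at x=1,y=2 over L1,L2,L3:
+L1 (α=3/7) → [78, 324/7, 300/7]
+L2 (α=1) → [181, 15, 43]
+L3 (α=2/3) → [629/3, 69, 365/3]
→ [210, 69, 122]

query (3,0) [L1,L2,L3] — begin 0,0,0
+L1 (α=1/2) → [151/2, 41, 19]
+L2 (α=1/6) → [283/4, 65, 293/6]
+L3 (α=1/2) → [911/8, 41, 1583/12]
rounded: [114, 41, 132]

at x=0,y=2 over L1,L2:
+L1 (α=5/6) → [365/6, 115/2, 325/2]
+L2 (α=1/2) → [1697/12, 519/4, 765/4]
→ [141, 130, 191]


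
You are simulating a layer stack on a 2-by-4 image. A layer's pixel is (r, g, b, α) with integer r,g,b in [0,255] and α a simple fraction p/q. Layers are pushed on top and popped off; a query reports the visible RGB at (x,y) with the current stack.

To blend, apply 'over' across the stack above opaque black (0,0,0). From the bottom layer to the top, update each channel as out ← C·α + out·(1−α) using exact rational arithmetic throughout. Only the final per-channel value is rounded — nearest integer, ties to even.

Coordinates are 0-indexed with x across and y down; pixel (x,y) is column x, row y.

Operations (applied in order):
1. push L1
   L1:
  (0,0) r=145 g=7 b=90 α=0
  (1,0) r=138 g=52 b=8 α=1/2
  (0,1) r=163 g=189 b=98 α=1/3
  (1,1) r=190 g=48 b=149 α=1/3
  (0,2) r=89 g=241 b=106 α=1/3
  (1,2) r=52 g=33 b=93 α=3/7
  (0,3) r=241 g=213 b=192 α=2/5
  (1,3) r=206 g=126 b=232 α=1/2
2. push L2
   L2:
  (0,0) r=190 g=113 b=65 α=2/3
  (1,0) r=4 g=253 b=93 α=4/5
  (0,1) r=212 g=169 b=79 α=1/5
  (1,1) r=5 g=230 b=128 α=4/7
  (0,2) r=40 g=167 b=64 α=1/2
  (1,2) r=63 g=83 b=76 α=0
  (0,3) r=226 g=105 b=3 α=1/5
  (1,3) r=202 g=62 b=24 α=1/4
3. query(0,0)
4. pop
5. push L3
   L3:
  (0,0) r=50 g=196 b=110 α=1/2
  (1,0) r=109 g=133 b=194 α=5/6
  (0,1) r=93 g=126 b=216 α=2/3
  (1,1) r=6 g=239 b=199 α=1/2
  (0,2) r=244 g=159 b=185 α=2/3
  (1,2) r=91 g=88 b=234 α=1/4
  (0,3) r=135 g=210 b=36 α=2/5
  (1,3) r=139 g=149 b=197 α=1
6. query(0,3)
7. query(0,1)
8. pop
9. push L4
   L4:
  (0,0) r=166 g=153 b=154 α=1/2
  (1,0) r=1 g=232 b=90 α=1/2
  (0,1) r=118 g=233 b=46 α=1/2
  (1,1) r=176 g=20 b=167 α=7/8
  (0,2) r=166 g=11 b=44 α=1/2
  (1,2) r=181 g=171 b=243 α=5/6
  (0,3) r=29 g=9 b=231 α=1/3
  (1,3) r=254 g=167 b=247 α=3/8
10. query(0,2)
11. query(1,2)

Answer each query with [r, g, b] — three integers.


at x=0,y=0 over L1,L2:
+L1 (α=0) → [0, 0, 0]
+L2 (α=2/3) → [380/3, 226/3, 130/3]
rounded: [127, 75, 43]

query (0,3) [L1,L3] — begin 0,0,0
after L1 α=2/5: [482/5, 426/5, 384/5]
after L3 α=2/5: [2796/25, 3378/25, 1512/25]
= [112, 135, 60]

(0,1) stack=L1,L3; from [0,0,0]:
+L1 (α=1/3) → [163/3, 63, 98/3]
+L3 (α=2/3) → [721/9, 105, 1394/9]
rounded: [80, 105, 155]

query (0,2) [L1,L4] — begin 0,0,0
L1 α=1/3: [89/3, 241/3, 106/3]
L4 α=1/2: [587/6, 137/3, 119/3]
rounded: [98, 46, 40]

(1,2) stack=L1,L4; from [0,0,0]:
+L1 (α=3/7) → [156/7, 99/7, 279/7]
+L4 (α=5/6) → [6491/42, 1014/7, 1464/7]
→ [155, 145, 209]


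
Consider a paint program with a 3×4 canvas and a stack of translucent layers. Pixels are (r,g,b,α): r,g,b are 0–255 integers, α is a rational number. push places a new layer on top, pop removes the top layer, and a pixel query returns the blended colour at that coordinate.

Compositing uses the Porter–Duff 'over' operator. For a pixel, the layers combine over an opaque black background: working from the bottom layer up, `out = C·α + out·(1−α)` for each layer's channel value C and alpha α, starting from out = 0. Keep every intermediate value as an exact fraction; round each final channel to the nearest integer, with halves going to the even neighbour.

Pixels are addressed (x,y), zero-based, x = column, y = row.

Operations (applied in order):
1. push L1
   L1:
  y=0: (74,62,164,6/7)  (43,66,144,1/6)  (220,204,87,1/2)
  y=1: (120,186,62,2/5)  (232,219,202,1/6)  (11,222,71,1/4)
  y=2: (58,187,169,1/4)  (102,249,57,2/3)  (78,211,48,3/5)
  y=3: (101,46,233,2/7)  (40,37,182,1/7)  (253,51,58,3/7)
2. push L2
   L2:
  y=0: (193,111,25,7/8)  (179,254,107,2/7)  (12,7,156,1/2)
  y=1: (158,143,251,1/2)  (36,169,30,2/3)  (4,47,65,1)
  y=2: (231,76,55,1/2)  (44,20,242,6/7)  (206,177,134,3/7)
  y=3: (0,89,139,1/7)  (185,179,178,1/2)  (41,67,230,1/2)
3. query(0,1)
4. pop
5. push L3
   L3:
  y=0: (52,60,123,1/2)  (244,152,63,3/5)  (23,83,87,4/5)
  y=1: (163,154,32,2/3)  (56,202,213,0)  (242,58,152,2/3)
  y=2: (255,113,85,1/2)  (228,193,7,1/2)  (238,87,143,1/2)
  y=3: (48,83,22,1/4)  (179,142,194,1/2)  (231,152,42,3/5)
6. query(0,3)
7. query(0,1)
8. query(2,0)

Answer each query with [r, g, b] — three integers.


(0,1) stack=L1,L2; from [0,0,0]:
L1 α=2/5: [48, 372/5, 124/5]
L2 α=1/2: [103, 1087/10, 1379/10]
rounded: [103, 109, 138]

query (0,3) [L1,L3] — begin 0,0,0
after L1 α=2/7: [202/7, 92/7, 466/7]
after L3 α=1/4: [471/14, 857/28, 388/7]
= [34, 31, 55]

(0,1) stack=L1,L3; from [0,0,0]:
after L1 α=2/5: [48, 372/5, 124/5]
after L3 α=2/3: [374/3, 1912/15, 148/5]
rounded: [125, 127, 30]

(2,0) stack=L1,L3; from [0,0,0]:
L1 α=1/2: [110, 102, 87/2]
L3 α=4/5: [202/5, 434/5, 783/10]
rounded: [40, 87, 78]
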